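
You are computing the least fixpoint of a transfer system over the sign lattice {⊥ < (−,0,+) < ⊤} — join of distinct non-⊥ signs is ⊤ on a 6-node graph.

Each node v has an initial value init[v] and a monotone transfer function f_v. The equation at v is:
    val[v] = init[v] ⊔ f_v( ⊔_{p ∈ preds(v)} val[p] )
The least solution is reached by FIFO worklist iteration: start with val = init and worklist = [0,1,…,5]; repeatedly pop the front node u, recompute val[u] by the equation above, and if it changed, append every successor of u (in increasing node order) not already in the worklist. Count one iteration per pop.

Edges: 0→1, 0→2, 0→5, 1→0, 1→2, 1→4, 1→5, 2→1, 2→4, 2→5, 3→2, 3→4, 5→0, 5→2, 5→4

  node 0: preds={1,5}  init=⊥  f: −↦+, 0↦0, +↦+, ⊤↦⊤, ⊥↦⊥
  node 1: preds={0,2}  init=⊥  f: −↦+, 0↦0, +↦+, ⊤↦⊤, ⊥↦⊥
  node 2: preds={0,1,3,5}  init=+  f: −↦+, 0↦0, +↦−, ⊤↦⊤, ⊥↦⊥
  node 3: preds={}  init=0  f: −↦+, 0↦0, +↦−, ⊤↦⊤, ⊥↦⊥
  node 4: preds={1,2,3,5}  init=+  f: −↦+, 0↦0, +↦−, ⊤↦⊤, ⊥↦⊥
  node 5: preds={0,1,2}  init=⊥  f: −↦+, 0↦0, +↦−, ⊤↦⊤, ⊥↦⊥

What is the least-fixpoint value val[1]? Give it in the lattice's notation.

Worklist (12 pops):
  #1 pop 0: in=⊥ → ⊥ (no change)
  #2 pop 1: in=+ → + (was ⊥); enqueue [0]
  #3 pop 2: in=⊤ → ⊤ (was +); enqueue [1]
  #4 pop 3: in=⊥ → 0 (no change)
  #5 pop 4: in=⊤ → ⊤ (was +); enqueue []
  #6 pop 5: in=⊤ → ⊤ (was ⊥); enqueue [2,4]
  #7 pop 0: in=⊤ → ⊤ (was ⊥); enqueue [5]
  #8 pop 1: in=⊤ → ⊤ (was +); enqueue [0]
  #9 pop 2: in=⊤ → ⊤ (no change)
  #10 pop 4: in=⊤ → ⊤ (no change)
  #11 pop 5: in=⊤ → ⊤ (no change)
  #12 pop 0: in=⊤ → ⊤ (no change)

Fixpoint:
  val[0] = ⊤
  val[1] = ⊤
  val[2] = ⊤
  val[3] = 0
  val[4] = ⊤
  val[5] = ⊤

⊤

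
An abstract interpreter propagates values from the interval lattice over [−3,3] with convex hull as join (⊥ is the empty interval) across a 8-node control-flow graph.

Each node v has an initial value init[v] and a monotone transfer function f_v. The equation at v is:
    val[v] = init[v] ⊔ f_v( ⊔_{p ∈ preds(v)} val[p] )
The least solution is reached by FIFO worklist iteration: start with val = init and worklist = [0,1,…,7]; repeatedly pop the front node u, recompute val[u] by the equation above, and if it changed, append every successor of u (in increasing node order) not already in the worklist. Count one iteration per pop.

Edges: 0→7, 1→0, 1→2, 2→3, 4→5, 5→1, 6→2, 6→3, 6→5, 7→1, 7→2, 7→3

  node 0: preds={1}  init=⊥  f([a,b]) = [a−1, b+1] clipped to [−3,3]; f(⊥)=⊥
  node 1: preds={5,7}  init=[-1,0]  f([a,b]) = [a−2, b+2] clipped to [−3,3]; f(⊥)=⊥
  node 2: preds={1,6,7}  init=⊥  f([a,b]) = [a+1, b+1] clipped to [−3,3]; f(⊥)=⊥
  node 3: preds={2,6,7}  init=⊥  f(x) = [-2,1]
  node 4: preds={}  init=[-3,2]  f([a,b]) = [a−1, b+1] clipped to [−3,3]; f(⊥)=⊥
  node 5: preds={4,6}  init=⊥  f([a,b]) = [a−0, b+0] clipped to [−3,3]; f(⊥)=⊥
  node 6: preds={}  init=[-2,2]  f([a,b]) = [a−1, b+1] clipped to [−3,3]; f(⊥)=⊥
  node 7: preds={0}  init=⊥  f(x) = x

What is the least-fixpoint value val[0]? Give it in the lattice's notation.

Iteration log — 16 steps:
  step 1. node 0  ⊔preds=[-1,0]  new=[-2,1]  old=⊥  +wl: 
  step 2. node 1  ⊔preds=⊥  new=[-1,0]  stable
  step 3. node 2  ⊔preds=[-2,2]  new=[-1,3]  old=⊥  +wl: 
  step 4. node 3  ⊔preds=[-2,3]  new=[-2,1]  old=⊥  +wl: 
  step 5. node 4  ⊔preds=⊥  new=[-3,2]  stable
  step 6. node 5  ⊔preds=[-3,2]  new=[-3,2]  old=⊥  +wl: 1
  step 7. node 6  ⊔preds=⊥  new=[-2,2]  stable
  step 8. node 7  ⊔preds=[-2,1]  new=[-2,1]  old=⊥  +wl: 2,3
  step 9. node 1  ⊔preds=[-3,2]  new=[-3,3]  old=[-1,0]  +wl: 0
  step 10. node 2  ⊔preds=[-3,3]  new=[-2,3]  old=[-1,3]  +wl: 
  step 11. node 3  ⊔preds=[-2,3]  new=[-2,1]  stable
  step 12. node 0  ⊔preds=[-3,3]  new=[-3,3]  old=[-2,1]  +wl: 7
  step 13. node 7  ⊔preds=[-3,3]  new=[-3,3]  old=[-2,1]  +wl: 1,2,3
  step 14. node 1  ⊔preds=[-3,3]  new=[-3,3]  stable
  step 15. node 2  ⊔preds=[-3,3]  new=[-2,3]  stable
  step 16. node 3  ⊔preds=[-3,3]  new=[-2,1]  stable

Least fixpoint reached:
  node 0: [-3,3]
  node 1: [-3,3]
  node 2: [-2,3]
  node 3: [-2,1]
  node 4: [-3,2]
  node 5: [-3,2]
  node 6: [-2,2]
  node 7: [-3,3]

[-3,3]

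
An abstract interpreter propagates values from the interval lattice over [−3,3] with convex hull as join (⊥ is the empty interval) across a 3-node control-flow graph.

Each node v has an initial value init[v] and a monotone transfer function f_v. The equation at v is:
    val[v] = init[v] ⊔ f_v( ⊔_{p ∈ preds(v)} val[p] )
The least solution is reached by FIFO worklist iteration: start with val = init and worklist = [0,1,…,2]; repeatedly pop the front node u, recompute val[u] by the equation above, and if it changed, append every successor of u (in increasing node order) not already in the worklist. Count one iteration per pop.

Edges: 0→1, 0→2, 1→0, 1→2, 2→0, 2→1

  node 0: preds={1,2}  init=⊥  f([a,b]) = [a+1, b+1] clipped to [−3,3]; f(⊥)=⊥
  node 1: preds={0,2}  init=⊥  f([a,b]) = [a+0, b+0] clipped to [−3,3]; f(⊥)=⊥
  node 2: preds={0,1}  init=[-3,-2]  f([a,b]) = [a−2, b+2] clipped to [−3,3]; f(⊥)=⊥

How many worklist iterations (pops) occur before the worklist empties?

Worklist (10 pops):
  #1 pop 0: in=[-3,-2] → [-2,-1] (was ⊥); enqueue []
  #2 pop 1: in=[-3,-1] → [-3,-1] (was ⊥); enqueue [0]
  #3 pop 2: in=[-3,-1] → [-3,1] (was [-3,-2]); enqueue [1]
  #4 pop 0: in=[-3,1] → [-2,2] (was [-2,-1]); enqueue [2]
  #5 pop 1: in=[-3,2] → [-3,2] (was [-3,-1]); enqueue [0]
  #6 pop 2: in=[-3,2] → [-3,3] (was [-3,1]); enqueue [1]
  #7 pop 0: in=[-3,3] → [-2,3] (was [-2,2]); enqueue [2]
  #8 pop 1: in=[-3,3] → [-3,3] (was [-3,2]); enqueue [0]
  #9 pop 2: in=[-3,3] → [-3,3] (no change)
  #10 pop 0: in=[-3,3] → [-2,3] (no change)

Fixpoint:
  val[0] = [-2,3]
  val[1] = [-3,3]
  val[2] = [-3,3]

10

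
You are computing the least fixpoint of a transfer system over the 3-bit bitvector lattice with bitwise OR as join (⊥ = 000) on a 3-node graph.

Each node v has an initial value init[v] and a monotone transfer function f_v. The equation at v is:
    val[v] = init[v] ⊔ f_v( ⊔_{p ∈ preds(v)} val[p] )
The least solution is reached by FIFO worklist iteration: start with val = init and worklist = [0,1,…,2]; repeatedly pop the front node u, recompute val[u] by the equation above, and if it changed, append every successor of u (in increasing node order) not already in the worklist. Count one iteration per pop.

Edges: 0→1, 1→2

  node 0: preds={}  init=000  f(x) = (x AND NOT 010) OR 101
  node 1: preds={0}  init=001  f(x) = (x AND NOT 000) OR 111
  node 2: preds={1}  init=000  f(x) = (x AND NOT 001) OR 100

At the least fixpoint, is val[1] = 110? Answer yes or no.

Trace (3 dequeues):
  [1] u=0 | in 000 | out 101 | prev 000 | push {}
  [2] u=1 | in 101 | out 111 | prev 001 | push {}
  [3] u=2 | in 111 | out 110 | prev 000 | push {}

Converged values:
  [0] 101
  [1] 111
  [2] 110

no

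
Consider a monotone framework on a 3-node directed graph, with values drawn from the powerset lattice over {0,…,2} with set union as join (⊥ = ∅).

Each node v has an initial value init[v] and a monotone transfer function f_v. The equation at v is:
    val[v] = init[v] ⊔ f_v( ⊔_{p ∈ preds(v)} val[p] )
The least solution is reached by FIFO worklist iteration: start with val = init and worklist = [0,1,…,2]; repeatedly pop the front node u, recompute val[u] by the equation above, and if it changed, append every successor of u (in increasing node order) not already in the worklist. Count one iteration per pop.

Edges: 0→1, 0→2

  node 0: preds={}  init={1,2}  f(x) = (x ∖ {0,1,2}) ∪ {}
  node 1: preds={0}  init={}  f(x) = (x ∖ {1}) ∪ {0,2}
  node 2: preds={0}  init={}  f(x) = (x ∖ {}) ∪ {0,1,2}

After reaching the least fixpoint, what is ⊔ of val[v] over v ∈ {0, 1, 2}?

Iteration log — 3 steps:
  step 1. node 0  ⊔preds={}  new={1,2}  stable
  step 2. node 1  ⊔preds={1,2}  new={0,2}  old={}  +wl: 
  step 3. node 2  ⊔preds={1,2}  new={0,1,2}  old={}  +wl: 

Least fixpoint reached:
  node 0: {1,2}
  node 1: {0,2}
  node 2: {0,1,2}

{0,1,2}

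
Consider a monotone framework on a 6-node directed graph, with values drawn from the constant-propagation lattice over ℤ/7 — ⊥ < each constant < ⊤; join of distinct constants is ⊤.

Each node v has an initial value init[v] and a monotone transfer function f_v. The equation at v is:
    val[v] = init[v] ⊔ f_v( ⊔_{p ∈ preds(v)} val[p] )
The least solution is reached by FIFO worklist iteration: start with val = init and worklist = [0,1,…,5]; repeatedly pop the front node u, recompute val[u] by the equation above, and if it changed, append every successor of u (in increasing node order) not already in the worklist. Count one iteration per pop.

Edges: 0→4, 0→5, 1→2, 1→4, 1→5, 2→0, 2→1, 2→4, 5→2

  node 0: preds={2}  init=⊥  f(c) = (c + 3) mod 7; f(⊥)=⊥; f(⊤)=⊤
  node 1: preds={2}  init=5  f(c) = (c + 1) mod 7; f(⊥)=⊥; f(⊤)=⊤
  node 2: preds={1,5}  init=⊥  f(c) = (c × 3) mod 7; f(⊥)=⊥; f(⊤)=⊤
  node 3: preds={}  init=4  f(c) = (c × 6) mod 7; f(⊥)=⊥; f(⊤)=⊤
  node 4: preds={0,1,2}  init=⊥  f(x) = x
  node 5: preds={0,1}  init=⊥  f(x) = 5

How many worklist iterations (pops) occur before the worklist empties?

Trace (15 dequeues):
  [1] u=0 | in ⊥ | out ⊥ | ==
  [2] u=1 | in ⊥ | out 5 | ==
  [3] u=2 | in 5 | out 1 | prev ⊥ | push {0,1}
  [4] u=3 | in ⊥ | out 4 | ==
  [5] u=4 | in ⊤ | out ⊤ | prev ⊥ | push {}
  [6] u=5 | in 5 | out 5 | prev ⊥ | push {2}
  [7] u=0 | in 1 | out 4 | prev ⊥ | push {4,5}
  [8] u=1 | in 1 | out ⊤ | prev 5 | push {}
  [9] u=2 | in ⊤ | out ⊤ | prev 1 | push {0,1}
  [10] u=4 | in ⊤ | out ⊤ | ==
  [11] u=5 | in ⊤ | out 5 | ==
  [12] u=0 | in ⊤ | out ⊤ | prev 4 | push {4,5}
  [13] u=1 | in ⊤ | out ⊤ | ==
  [14] u=4 | in ⊤ | out ⊤ | ==
  [15] u=5 | in ⊤ | out 5 | ==

Converged values:
  [0] ⊤
  [1] ⊤
  [2] ⊤
  [3] 4
  [4] ⊤
  [5] 5

15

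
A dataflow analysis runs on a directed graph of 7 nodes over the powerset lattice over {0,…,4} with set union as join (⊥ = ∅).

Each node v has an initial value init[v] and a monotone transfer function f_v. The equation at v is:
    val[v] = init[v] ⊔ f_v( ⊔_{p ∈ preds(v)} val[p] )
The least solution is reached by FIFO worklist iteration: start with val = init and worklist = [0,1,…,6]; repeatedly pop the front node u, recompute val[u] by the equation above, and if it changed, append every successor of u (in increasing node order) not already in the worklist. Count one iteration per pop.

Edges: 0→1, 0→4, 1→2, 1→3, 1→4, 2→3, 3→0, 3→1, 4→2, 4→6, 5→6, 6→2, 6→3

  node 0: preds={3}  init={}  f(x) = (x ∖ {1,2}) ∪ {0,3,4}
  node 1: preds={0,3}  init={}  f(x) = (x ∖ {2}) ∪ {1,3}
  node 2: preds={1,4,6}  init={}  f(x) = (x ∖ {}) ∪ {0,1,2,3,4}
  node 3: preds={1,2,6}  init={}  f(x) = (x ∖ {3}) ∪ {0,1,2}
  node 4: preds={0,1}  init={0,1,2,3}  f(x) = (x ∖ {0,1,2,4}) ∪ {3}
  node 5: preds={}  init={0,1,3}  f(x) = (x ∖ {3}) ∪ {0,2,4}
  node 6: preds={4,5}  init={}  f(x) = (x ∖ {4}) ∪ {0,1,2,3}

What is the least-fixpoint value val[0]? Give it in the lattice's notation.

Worklist (11 pops):
  #1 pop 0: in={} → {0,3,4} (was {}); enqueue []
  #2 pop 1: in={0,3,4} → {0,1,3,4} (was {}); enqueue []
  #3 pop 2: in={0,1,2,3,4} → {0,1,2,3,4} (was {}); enqueue []
  #4 pop 3: in={0,1,2,3,4} → {0,1,2,4} (was {}); enqueue [0,1]
  #5 pop 4: in={0,1,3,4} → {0,1,2,3} (no change)
  #6 pop 5: in={} → {0,1,2,3,4} (was {0,1,3}); enqueue []
  #7 pop 6: in={0,1,2,3,4} → {0,1,2,3} (was {}); enqueue [2,3]
  #8 pop 0: in={0,1,2,4} → {0,3,4} (no change)
  #9 pop 1: in={0,1,2,3,4} → {0,1,3,4} (no change)
  #10 pop 2: in={0,1,2,3,4} → {0,1,2,3,4} (no change)
  #11 pop 3: in={0,1,2,3,4} → {0,1,2,4} (no change)

Fixpoint:
  val[0] = {0,3,4}
  val[1] = {0,1,3,4}
  val[2] = {0,1,2,3,4}
  val[3] = {0,1,2,4}
  val[4] = {0,1,2,3}
  val[5] = {0,1,2,3,4}
  val[6] = {0,1,2,3}

{0,3,4}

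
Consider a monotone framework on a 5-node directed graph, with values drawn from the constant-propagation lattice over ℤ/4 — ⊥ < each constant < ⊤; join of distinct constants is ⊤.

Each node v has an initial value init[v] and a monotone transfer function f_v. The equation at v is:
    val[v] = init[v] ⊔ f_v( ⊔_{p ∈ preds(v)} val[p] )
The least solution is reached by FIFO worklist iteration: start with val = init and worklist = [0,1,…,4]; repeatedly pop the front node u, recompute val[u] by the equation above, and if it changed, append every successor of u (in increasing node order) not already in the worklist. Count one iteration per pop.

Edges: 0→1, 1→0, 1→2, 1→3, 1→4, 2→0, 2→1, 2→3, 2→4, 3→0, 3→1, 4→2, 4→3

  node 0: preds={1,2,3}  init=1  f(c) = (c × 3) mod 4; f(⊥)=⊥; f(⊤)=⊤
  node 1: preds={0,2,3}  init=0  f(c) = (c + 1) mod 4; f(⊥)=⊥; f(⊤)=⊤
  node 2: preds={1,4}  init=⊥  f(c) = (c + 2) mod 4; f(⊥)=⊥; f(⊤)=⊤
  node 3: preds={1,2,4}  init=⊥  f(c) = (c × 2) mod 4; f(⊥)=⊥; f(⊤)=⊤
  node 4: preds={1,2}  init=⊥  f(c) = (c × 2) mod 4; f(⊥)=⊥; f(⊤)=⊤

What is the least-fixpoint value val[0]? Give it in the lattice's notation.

Iteration log — 9 steps:
  step 1. node 0  ⊔preds=0  new=⊤  old=1  +wl: 
  step 2. node 1  ⊔preds=⊤  new=⊤  old=0  +wl: 0
  step 3. node 2  ⊔preds=⊤  new=⊤  old=⊥  +wl: 1
  step 4. node 3  ⊔preds=⊤  new=⊤  old=⊥  +wl: 
  step 5. node 4  ⊔preds=⊤  new=⊤  old=⊥  +wl: 2,3
  step 6. node 0  ⊔preds=⊤  new=⊤  stable
  step 7. node 1  ⊔preds=⊤  new=⊤  stable
  step 8. node 2  ⊔preds=⊤  new=⊤  stable
  step 9. node 3  ⊔preds=⊤  new=⊤  stable

Least fixpoint reached:
  node 0: ⊤
  node 1: ⊤
  node 2: ⊤
  node 3: ⊤
  node 4: ⊤

⊤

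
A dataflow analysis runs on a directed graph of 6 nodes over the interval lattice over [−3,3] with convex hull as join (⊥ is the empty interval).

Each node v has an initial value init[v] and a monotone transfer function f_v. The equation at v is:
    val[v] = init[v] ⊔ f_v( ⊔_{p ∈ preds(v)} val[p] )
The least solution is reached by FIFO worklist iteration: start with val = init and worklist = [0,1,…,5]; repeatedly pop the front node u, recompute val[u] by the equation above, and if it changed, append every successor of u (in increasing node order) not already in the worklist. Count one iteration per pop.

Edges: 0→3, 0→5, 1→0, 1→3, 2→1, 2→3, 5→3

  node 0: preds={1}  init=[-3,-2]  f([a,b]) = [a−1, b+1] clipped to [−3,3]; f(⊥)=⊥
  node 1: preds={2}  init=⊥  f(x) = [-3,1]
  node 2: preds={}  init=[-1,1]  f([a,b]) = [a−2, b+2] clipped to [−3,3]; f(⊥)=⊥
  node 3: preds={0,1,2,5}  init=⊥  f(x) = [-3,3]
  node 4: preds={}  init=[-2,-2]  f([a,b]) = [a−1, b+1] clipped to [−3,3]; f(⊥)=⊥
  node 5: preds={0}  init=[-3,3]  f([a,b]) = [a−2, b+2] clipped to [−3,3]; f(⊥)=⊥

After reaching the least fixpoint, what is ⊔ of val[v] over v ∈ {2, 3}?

Worklist (9 pops):
  #1 pop 0: in=⊥ → [-3,-2] (no change)
  #2 pop 1: in=[-1,1] → [-3,1] (was ⊥); enqueue [0]
  #3 pop 2: in=⊥ → [-1,1] (no change)
  #4 pop 3: in=[-3,3] → [-3,3] (was ⊥); enqueue []
  #5 pop 4: in=⊥ → [-2,-2] (no change)
  #6 pop 5: in=[-3,-2] → [-3,3] (no change)
  #7 pop 0: in=[-3,1] → [-3,2] (was [-3,-2]); enqueue [3,5]
  #8 pop 3: in=[-3,3] → [-3,3] (no change)
  #9 pop 5: in=[-3,2] → [-3,3] (no change)

Fixpoint:
  val[0] = [-3,2]
  val[1] = [-3,1]
  val[2] = [-1,1]
  val[3] = [-3,3]
  val[4] = [-2,-2]
  val[5] = [-3,3]

[-3,3]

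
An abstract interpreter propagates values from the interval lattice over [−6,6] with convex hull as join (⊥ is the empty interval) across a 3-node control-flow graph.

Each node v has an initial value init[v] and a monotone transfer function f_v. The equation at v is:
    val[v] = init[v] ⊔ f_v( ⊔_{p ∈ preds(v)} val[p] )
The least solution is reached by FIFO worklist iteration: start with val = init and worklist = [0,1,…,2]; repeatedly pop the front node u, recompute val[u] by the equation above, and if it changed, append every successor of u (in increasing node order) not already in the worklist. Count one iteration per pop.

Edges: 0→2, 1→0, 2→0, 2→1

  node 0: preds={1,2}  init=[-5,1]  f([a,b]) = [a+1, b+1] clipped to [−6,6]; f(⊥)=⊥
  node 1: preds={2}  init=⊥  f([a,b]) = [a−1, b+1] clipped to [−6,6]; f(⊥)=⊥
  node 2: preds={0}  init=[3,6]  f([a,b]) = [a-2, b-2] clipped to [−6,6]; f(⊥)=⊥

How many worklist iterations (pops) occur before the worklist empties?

6

Trace (6 dequeues):
  [1] u=0 | in [3,6] | out [-5,6] | prev [-5,1] | push {}
  [2] u=1 | in [3,6] | out [2,6] | prev ⊥ | push {0}
  [3] u=2 | in [-5,6] | out [-6,6] | prev [3,6] | push {1}
  [4] u=0 | in [-6,6] | out [-5,6] | ==
  [5] u=1 | in [-6,6] | out [-6,6] | prev [2,6] | push {0}
  [6] u=0 | in [-6,6] | out [-5,6] | ==

Converged values:
  [0] [-5,6]
  [1] [-6,6]
  [2] [-6,6]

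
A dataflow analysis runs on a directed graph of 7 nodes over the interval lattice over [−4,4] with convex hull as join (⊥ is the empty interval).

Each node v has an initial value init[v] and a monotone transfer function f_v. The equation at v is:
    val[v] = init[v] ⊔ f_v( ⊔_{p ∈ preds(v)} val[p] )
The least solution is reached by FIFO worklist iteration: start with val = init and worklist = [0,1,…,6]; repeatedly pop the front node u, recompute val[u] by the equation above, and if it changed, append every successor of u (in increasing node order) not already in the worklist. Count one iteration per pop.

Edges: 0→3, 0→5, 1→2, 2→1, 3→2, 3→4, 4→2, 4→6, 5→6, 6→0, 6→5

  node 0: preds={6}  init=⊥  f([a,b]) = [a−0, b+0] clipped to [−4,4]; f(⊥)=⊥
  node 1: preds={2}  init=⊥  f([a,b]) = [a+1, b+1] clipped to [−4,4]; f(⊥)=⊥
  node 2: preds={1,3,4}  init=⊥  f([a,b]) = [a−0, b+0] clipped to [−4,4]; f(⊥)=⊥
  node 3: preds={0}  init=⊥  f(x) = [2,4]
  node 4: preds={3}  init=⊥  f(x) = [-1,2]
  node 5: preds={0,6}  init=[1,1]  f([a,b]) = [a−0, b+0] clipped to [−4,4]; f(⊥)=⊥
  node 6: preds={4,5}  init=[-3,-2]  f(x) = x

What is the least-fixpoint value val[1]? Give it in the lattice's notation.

[0,4]

Trace (14 dequeues):
  [1] u=0 | in [-3,-2] | out [-3,-2] | prev ⊥ | push {}
  [2] u=1 | in ⊥ | out ⊥ | ==
  [3] u=2 | in ⊥ | out ⊥ | ==
  [4] u=3 | in [-3,-2] | out [2,4] | prev ⊥ | push {2}
  [5] u=4 | in [2,4] | out [-1,2] | prev ⊥ | push {}
  [6] u=5 | in [-3,-2] | out [-3,1] | prev [1,1] | push {}
  [7] u=6 | in [-3,2] | out [-3,2] | prev [-3,-2] | push {0,5}
  [8] u=2 | in [-1,4] | out [-1,4] | prev ⊥ | push {1}
  [9] u=0 | in [-3,2] | out [-3,2] | prev [-3,-2] | push {3}
  [10] u=5 | in [-3,2] | out [-3,2] | prev [-3,1] | push {6}
  [11] u=1 | in [-1,4] | out [0,4] | prev ⊥ | push {2}
  [12] u=3 | in [-3,2] | out [2,4] | ==
  [13] u=6 | in [-3,2] | out [-3,2] | ==
  [14] u=2 | in [-1,4] | out [-1,4] | ==

Converged values:
  [0] [-3,2]
  [1] [0,4]
  [2] [-1,4]
  [3] [2,4]
  [4] [-1,2]
  [5] [-3,2]
  [6] [-3,2]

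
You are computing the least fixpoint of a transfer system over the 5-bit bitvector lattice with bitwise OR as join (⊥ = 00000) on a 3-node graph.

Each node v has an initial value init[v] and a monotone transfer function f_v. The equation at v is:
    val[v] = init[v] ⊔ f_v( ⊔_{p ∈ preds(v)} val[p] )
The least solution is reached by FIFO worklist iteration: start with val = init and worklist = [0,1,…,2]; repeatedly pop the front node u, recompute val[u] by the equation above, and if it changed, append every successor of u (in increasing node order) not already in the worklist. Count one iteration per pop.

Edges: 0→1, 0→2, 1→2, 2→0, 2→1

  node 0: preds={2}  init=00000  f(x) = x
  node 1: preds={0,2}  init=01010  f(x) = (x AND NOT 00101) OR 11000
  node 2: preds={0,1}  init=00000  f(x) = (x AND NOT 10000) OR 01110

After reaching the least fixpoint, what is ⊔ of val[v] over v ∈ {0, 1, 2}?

11110

Trace (6 dequeues):
  [1] u=0 | in 00000 | out 00000 | ==
  [2] u=1 | in 00000 | out 11010 | prev 01010 | push {}
  [3] u=2 | in 11010 | out 01110 | prev 00000 | push {0,1}
  [4] u=0 | in 01110 | out 01110 | prev 00000 | push {2}
  [5] u=1 | in 01110 | out 11010 | ==
  [6] u=2 | in 11110 | out 01110 | ==

Converged values:
  [0] 01110
  [1] 11010
  [2] 01110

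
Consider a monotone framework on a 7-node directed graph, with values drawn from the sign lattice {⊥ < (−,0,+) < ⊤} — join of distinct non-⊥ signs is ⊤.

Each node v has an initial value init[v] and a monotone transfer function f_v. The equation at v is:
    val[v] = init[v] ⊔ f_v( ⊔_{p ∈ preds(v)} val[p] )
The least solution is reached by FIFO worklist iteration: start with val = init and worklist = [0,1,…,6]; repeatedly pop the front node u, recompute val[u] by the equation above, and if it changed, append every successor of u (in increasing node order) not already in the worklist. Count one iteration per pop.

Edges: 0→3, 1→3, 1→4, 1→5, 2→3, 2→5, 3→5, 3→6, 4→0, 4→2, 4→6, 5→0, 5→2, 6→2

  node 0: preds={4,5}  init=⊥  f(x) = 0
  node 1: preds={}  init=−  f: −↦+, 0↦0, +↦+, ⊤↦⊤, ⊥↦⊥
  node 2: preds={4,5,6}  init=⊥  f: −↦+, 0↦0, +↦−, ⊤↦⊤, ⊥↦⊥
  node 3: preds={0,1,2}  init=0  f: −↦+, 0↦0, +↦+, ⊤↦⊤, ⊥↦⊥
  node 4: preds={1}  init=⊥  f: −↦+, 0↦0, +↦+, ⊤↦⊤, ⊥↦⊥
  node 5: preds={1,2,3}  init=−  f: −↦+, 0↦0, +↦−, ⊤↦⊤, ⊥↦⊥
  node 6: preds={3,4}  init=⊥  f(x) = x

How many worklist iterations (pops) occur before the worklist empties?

11

Iteration log — 11 steps:
  step 1. node 0  ⊔preds=−  new=0  old=⊥  +wl: 
  step 2. node 1  ⊔preds=⊥  new=−  stable
  step 3. node 2  ⊔preds=−  new=+  old=⊥  +wl: 
  step 4. node 3  ⊔preds=⊤  new=⊤  old=0  +wl: 
  step 5. node 4  ⊔preds=−  new=+  old=⊥  +wl: 0,2
  step 6. node 5  ⊔preds=⊤  new=⊤  old=−  +wl: 
  step 7. node 6  ⊔preds=⊤  new=⊤  old=⊥  +wl: 
  step 8. node 0  ⊔preds=⊤  new=0  stable
  step 9. node 2  ⊔preds=⊤  new=⊤  old=+  +wl: 3,5
  step 10. node 3  ⊔preds=⊤  new=⊤  stable
  step 11. node 5  ⊔preds=⊤  new=⊤  stable

Least fixpoint reached:
  node 0: 0
  node 1: −
  node 2: ⊤
  node 3: ⊤
  node 4: +
  node 5: ⊤
  node 6: ⊤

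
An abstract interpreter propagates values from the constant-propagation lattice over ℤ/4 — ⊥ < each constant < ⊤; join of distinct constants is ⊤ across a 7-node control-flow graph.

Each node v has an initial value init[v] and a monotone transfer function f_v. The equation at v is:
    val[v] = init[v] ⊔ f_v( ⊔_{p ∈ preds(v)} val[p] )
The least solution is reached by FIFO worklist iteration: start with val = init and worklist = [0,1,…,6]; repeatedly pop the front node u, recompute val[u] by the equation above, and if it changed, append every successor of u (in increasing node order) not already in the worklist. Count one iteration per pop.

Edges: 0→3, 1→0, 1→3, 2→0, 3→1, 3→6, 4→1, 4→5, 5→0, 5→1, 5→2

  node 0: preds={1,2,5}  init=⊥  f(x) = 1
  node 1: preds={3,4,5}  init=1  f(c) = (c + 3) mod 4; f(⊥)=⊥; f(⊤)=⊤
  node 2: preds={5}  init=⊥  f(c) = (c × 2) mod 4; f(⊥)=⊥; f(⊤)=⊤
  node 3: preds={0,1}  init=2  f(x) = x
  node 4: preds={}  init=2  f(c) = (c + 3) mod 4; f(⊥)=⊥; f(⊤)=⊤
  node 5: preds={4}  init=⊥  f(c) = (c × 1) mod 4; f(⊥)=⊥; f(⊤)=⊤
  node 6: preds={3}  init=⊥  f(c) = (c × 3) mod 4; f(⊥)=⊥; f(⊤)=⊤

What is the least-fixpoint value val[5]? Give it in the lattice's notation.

Iteration log — 12 steps:
  step 1. node 0  ⊔preds=1  new=1  old=⊥  +wl: 
  step 2. node 1  ⊔preds=2  new=1  stable
  step 3. node 2  ⊔preds=⊥  new=⊥  stable
  step 4. node 3  ⊔preds=1  new=⊤  old=2  +wl: 1
  step 5. node 4  ⊔preds=⊥  new=2  stable
  step 6. node 5  ⊔preds=2  new=2  old=⊥  +wl: 0,2
  step 7. node 6  ⊔preds=⊤  new=⊤  old=⊥  +wl: 
  step 8. node 1  ⊔preds=⊤  new=⊤  old=1  +wl: 3
  step 9. node 0  ⊔preds=⊤  new=1  stable
  step 10. node 2  ⊔preds=2  new=0  old=⊥  +wl: 0
  step 11. node 3  ⊔preds=⊤  new=⊤  stable
  step 12. node 0  ⊔preds=⊤  new=1  stable

Least fixpoint reached:
  node 0: 1
  node 1: ⊤
  node 2: 0
  node 3: ⊤
  node 4: 2
  node 5: 2
  node 6: ⊤

2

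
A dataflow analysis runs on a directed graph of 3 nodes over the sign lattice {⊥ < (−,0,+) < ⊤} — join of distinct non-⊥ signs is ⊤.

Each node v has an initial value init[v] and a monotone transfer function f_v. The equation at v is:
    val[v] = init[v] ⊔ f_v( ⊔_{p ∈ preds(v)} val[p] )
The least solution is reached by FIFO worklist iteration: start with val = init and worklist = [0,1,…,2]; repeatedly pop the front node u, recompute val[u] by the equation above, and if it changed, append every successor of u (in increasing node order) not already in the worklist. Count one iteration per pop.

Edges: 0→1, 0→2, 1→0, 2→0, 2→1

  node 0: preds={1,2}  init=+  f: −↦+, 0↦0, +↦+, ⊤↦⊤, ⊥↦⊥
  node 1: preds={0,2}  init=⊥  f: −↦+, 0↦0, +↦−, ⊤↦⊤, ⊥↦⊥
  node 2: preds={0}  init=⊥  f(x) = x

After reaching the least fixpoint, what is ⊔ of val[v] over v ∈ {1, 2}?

Trace (8 dequeues):
  [1] u=0 | in ⊥ | out + | ==
  [2] u=1 | in + | out − | prev ⊥ | push {0}
  [3] u=2 | in + | out + | prev ⊥ | push {1}
  [4] u=0 | in ⊤ | out ⊤ | prev + | push {2}
  [5] u=1 | in ⊤ | out ⊤ | prev − | push {0}
  [6] u=2 | in ⊤ | out ⊤ | prev + | push {1}
  [7] u=0 | in ⊤ | out ⊤ | ==
  [8] u=1 | in ⊤ | out ⊤ | ==

Converged values:
  [0] ⊤
  [1] ⊤
  [2] ⊤

⊤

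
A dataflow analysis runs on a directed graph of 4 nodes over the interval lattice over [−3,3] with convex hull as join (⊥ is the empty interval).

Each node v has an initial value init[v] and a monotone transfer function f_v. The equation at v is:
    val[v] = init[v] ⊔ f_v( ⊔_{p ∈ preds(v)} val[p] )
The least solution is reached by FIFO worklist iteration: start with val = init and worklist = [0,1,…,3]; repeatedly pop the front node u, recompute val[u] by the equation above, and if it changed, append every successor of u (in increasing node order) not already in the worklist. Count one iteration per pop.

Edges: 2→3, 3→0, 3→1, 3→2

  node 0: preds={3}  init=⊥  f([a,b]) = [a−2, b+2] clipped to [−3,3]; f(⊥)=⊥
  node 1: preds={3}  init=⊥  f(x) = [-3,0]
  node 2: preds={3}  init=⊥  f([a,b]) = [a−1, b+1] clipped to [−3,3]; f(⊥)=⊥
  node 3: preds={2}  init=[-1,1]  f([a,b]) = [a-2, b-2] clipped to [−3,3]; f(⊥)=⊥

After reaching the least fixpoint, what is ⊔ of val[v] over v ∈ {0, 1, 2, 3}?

Worklist (8 pops):
  #1 pop 0: in=[-1,1] → [-3,3] (was ⊥); enqueue []
  #2 pop 1: in=[-1,1] → [-3,0] (was ⊥); enqueue []
  #3 pop 2: in=[-1,1] → [-2,2] (was ⊥); enqueue []
  #4 pop 3: in=[-2,2] → [-3,1] (was [-1,1]); enqueue [0,1,2]
  #5 pop 0: in=[-3,1] → [-3,3] (no change)
  #6 pop 1: in=[-3,1] → [-3,0] (no change)
  #7 pop 2: in=[-3,1] → [-3,2] (was [-2,2]); enqueue [3]
  #8 pop 3: in=[-3,2] → [-3,1] (no change)

Fixpoint:
  val[0] = [-3,3]
  val[1] = [-3,0]
  val[2] = [-3,2]
  val[3] = [-3,1]

[-3,3]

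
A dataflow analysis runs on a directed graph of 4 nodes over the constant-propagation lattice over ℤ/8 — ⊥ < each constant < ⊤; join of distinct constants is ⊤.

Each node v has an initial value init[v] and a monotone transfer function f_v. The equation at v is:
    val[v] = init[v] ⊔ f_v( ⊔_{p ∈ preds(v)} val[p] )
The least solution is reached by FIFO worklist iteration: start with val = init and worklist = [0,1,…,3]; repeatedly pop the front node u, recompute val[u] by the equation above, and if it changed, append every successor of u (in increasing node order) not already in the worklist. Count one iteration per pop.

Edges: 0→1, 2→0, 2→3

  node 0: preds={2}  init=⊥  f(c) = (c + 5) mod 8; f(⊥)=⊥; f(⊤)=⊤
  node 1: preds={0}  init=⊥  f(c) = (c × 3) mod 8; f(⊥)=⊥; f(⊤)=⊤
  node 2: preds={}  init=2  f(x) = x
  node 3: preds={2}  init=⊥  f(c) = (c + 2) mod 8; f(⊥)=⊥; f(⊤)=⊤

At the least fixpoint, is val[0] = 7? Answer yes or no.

Trace (4 dequeues):
  [1] u=0 | in 2 | out 7 | prev ⊥ | push {}
  [2] u=1 | in 7 | out 5 | prev ⊥ | push {}
  [3] u=2 | in ⊥ | out 2 | ==
  [4] u=3 | in 2 | out 4 | prev ⊥ | push {}

Converged values:
  [0] 7
  [1] 5
  [2] 2
  [3] 4

yes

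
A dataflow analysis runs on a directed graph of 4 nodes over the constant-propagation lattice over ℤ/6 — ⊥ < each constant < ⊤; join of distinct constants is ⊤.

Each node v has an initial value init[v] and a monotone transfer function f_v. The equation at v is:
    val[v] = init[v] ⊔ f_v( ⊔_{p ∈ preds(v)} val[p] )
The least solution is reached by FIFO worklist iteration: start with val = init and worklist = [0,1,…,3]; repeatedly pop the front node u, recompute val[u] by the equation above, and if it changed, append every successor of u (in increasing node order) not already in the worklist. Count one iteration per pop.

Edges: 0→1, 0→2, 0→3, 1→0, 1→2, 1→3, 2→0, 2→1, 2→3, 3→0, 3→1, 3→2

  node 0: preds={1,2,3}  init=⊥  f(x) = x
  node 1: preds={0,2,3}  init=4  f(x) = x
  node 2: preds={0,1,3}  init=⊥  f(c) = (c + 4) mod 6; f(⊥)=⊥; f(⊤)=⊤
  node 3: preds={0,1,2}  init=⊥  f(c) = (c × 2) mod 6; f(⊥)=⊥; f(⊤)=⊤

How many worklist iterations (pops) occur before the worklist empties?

Iteration log — 10 steps:
  step 1. node 0  ⊔preds=4  new=4  old=⊥  +wl: 
  step 2. node 1  ⊔preds=4  new=4  stable
  step 3. node 2  ⊔preds=4  new=2  old=⊥  +wl: 0,1
  step 4. node 3  ⊔preds=⊤  new=⊤  old=⊥  +wl: 2
  step 5. node 0  ⊔preds=⊤  new=⊤  old=4  +wl: 3
  step 6. node 1  ⊔preds=⊤  new=⊤  old=4  +wl: 0
  step 7. node 2  ⊔preds=⊤  new=⊤  old=2  +wl: 1
  step 8. node 3  ⊔preds=⊤  new=⊤  stable
  step 9. node 0  ⊔preds=⊤  new=⊤  stable
  step 10. node 1  ⊔preds=⊤  new=⊤  stable

Least fixpoint reached:
  node 0: ⊤
  node 1: ⊤
  node 2: ⊤
  node 3: ⊤

10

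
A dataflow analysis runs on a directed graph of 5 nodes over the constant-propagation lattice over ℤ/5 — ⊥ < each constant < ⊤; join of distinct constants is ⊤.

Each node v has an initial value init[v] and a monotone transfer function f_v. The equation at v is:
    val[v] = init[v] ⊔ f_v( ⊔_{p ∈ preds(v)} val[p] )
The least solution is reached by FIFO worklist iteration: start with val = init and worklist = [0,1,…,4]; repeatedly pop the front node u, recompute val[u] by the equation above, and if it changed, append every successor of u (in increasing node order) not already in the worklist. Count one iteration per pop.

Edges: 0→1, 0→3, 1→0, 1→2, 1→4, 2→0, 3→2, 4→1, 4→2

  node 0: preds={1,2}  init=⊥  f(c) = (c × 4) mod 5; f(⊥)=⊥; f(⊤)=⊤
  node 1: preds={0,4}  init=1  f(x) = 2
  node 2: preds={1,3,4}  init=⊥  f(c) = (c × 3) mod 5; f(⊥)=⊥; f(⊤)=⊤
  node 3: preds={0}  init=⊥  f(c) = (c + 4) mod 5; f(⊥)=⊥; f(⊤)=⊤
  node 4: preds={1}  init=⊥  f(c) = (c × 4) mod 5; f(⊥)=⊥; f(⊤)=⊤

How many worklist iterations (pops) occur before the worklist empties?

Iteration log — 10 steps:
  step 1. node 0  ⊔preds=1  new=4  old=⊥  +wl: 
  step 2. node 1  ⊔preds=4  new=⊤  old=1  +wl: 0
  step 3. node 2  ⊔preds=⊤  new=⊤  old=⊥  +wl: 
  step 4. node 3  ⊔preds=4  new=3  old=⊥  +wl: 2
  step 5. node 4  ⊔preds=⊤  new=⊤  old=⊥  +wl: 1
  step 6. node 0  ⊔preds=⊤  new=⊤  old=4  +wl: 3
  step 7. node 2  ⊔preds=⊤  new=⊤  stable
  step 8. node 1  ⊔preds=⊤  new=⊤  stable
  step 9. node 3  ⊔preds=⊤  new=⊤  old=3  +wl: 2
  step 10. node 2  ⊔preds=⊤  new=⊤  stable

Least fixpoint reached:
  node 0: ⊤
  node 1: ⊤
  node 2: ⊤
  node 3: ⊤
  node 4: ⊤

10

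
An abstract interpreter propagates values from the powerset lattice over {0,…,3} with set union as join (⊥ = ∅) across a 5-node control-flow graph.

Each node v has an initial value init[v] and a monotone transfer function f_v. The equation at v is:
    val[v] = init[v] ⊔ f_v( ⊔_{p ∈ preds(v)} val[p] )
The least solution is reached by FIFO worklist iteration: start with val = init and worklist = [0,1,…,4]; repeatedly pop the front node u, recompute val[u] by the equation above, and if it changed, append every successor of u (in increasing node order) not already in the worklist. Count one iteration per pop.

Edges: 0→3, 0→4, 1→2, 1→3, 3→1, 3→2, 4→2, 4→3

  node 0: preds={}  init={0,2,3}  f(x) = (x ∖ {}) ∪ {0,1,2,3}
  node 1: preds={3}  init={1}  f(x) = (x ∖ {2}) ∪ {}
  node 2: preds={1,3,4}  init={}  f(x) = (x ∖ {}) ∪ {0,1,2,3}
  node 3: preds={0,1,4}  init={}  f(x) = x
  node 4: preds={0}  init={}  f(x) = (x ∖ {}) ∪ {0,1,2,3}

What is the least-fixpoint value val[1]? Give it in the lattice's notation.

{0,1,3}

Iteration log — 8 steps:
  step 1. node 0  ⊔preds={}  new={0,1,2,3}  old={0,2,3}  +wl: 
  step 2. node 1  ⊔preds={}  new={1}  stable
  step 3. node 2  ⊔preds={1}  new={0,1,2,3}  old={}  +wl: 
  step 4. node 3  ⊔preds={0,1,2,3}  new={0,1,2,3}  old={}  +wl: 1,2
  step 5. node 4  ⊔preds={0,1,2,3}  new={0,1,2,3}  old={}  +wl: 3
  step 6. node 1  ⊔preds={0,1,2,3}  new={0,1,3}  old={1}  +wl: 
  step 7. node 2  ⊔preds={0,1,2,3}  new={0,1,2,3}  stable
  step 8. node 3  ⊔preds={0,1,2,3}  new={0,1,2,3}  stable

Least fixpoint reached:
  node 0: {0,1,2,3}
  node 1: {0,1,3}
  node 2: {0,1,2,3}
  node 3: {0,1,2,3}
  node 4: {0,1,2,3}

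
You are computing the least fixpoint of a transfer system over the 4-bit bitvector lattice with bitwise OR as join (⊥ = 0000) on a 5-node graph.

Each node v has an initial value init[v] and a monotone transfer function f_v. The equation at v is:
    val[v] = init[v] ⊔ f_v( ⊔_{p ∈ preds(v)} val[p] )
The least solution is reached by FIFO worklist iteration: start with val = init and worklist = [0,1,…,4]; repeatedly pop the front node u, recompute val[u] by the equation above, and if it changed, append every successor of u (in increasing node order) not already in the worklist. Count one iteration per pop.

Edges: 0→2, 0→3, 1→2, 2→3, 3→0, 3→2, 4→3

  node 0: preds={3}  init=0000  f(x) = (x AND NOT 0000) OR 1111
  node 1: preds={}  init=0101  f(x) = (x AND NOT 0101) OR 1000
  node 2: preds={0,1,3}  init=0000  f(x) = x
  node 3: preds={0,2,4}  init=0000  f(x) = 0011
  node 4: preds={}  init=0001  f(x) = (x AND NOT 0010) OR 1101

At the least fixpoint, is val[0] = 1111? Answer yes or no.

Iteration log — 8 steps:
  step 1. node 0  ⊔preds=0000  new=1111  old=0000  +wl: 
  step 2. node 1  ⊔preds=0000  new=1101  old=0101  +wl: 
  step 3. node 2  ⊔preds=1111  new=1111  old=0000  +wl: 
  step 4. node 3  ⊔preds=1111  new=0011  old=0000  +wl: 0,2
  step 5. node 4  ⊔preds=0000  new=1101  old=0001  +wl: 3
  step 6. node 0  ⊔preds=0011  new=1111  stable
  step 7. node 2  ⊔preds=1111  new=1111  stable
  step 8. node 3  ⊔preds=1111  new=0011  stable

Least fixpoint reached:
  node 0: 1111
  node 1: 1101
  node 2: 1111
  node 3: 0011
  node 4: 1101

yes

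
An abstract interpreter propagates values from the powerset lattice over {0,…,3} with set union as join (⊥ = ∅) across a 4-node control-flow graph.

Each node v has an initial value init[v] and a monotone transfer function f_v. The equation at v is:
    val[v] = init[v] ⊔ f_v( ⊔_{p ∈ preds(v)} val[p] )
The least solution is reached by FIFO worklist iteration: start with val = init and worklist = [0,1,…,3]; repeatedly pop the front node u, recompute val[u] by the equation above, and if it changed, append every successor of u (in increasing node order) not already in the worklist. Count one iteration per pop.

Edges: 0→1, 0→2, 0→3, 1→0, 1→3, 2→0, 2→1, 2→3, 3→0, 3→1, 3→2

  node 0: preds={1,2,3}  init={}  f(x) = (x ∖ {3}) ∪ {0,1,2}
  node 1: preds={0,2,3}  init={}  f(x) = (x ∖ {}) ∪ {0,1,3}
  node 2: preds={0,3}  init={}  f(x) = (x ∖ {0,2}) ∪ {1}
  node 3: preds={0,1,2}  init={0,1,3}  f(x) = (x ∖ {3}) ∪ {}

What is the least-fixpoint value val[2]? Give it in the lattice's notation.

Worklist (7 pops):
  #1 pop 0: in={0,1,3} → {0,1,2} (was {}); enqueue []
  #2 pop 1: in={0,1,2,3} → {0,1,2,3} (was {}); enqueue [0]
  #3 pop 2: in={0,1,2,3} → {1,3} (was {}); enqueue [1]
  #4 pop 3: in={0,1,2,3} → {0,1,2,3} (was {0,1,3}); enqueue [2]
  #5 pop 0: in={0,1,2,3} → {0,1,2} (no change)
  #6 pop 1: in={0,1,2,3} → {0,1,2,3} (no change)
  #7 pop 2: in={0,1,2,3} → {1,3} (no change)

Fixpoint:
  val[0] = {0,1,2}
  val[1] = {0,1,2,3}
  val[2] = {1,3}
  val[3] = {0,1,2,3}

{1,3}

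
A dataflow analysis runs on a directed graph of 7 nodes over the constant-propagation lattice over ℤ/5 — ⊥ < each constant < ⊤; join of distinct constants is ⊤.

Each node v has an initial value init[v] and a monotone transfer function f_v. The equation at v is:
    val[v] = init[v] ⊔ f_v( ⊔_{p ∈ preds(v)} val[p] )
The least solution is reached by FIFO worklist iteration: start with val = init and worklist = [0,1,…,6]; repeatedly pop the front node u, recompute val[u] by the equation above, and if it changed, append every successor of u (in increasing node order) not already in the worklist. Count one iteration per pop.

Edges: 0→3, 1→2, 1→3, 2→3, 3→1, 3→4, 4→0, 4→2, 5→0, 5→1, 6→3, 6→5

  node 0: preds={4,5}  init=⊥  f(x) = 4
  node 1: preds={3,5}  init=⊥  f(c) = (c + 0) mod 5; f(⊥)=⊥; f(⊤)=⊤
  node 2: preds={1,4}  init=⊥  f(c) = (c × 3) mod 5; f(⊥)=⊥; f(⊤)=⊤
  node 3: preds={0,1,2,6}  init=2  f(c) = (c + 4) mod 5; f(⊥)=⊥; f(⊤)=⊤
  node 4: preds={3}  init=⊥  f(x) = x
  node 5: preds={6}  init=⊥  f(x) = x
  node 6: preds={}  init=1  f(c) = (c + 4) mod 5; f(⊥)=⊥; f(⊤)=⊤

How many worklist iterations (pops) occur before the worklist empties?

11

Trace (11 dequeues):
  [1] u=0 | in ⊥ | out 4 | prev ⊥ | push {}
  [2] u=1 | in 2 | out 2 | prev ⊥ | push {}
  [3] u=2 | in 2 | out 1 | prev ⊥ | push {}
  [4] u=3 | in ⊤ | out ⊤ | prev 2 | push {1}
  [5] u=4 | in ⊤ | out ⊤ | prev ⊥ | push {0,2}
  [6] u=5 | in 1 | out 1 | prev ⊥ | push {}
  [7] u=6 | in ⊥ | out 1 | ==
  [8] u=1 | in ⊤ | out ⊤ | prev 2 | push {3}
  [9] u=0 | in ⊤ | out 4 | ==
  [10] u=2 | in ⊤ | out ⊤ | prev 1 | push {}
  [11] u=3 | in ⊤ | out ⊤ | ==

Converged values:
  [0] 4
  [1] ⊤
  [2] ⊤
  [3] ⊤
  [4] ⊤
  [5] 1
  [6] 1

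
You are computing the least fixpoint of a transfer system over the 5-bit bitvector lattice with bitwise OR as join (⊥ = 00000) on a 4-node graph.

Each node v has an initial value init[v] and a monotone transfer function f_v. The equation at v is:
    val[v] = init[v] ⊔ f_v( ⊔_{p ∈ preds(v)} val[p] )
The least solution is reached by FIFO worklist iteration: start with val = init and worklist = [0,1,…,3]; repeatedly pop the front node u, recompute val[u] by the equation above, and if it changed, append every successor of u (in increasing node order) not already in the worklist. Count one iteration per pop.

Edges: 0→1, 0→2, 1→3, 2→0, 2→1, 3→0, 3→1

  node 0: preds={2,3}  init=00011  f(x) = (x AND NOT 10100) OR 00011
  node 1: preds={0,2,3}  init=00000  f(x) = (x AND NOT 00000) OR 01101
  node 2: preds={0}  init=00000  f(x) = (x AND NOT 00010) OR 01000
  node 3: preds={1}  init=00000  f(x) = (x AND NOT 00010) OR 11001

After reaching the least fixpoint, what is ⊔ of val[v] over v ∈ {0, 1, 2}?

11111

Iteration log — 8 steps:
  step 1. node 0  ⊔preds=00000  new=00011  stable
  step 2. node 1  ⊔preds=00011  new=01111  old=00000  +wl: 
  step 3. node 2  ⊔preds=00011  new=01001  old=00000  +wl: 0,1
  step 4. node 3  ⊔preds=01111  new=11101  old=00000  +wl: 
  step 5. node 0  ⊔preds=11101  new=01011  old=00011  +wl: 2
  step 6. node 1  ⊔preds=11111  new=11111  old=01111  +wl: 3
  step 7. node 2  ⊔preds=01011  new=01001  stable
  step 8. node 3  ⊔preds=11111  new=11101  stable

Least fixpoint reached:
  node 0: 01011
  node 1: 11111
  node 2: 01001
  node 3: 11101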